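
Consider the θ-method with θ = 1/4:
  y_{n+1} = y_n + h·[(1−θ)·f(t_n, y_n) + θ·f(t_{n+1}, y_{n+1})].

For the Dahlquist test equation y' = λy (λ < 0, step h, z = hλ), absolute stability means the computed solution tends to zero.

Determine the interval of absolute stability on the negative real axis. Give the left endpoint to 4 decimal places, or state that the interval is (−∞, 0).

(-4.0000, 0).

Set f=λy, z=hλ:
  y_{n+1} = y_n + z·[3/4·y_n + 1/4·y_{n+1}] ⇒ (1 − 1/4z)y_{n+1} = (1 + 3/4z)y_n
  R(z) = (1 + 3/4z)/(1 − 1/4z).

Boundary: |R(x)|=1, x<0.
x=-1.58: |R|=0.1326
R=−1: 1+3/4x = −1+1/4x ⇒ -1/2x=2 ⇒ x=2/(-1/2)=-4.0000
Confirm numerically:
  x=-2.966: |R|=0.70313 <1
  x=-2.593: |R|=0.57318 <1
  x=-1.985: |R|=0.32665 <1
  x=-4.423: |R|=1.10044 >1
  x=-4.275: |R|=1.06647 >1
  x=-4.254: |R|=1.06155 >1
Stable set (-4.0000, 0).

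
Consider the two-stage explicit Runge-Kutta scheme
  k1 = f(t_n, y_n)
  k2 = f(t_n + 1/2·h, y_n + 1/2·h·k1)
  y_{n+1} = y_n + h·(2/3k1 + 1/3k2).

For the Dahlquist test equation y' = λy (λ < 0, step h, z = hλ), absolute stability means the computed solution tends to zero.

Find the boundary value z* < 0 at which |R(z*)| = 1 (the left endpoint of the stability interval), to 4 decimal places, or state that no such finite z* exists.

On y'=λy, z=hλ:
  k1=λy_n ⇒ h·k1=z·y_n;  k2=λ(1+1/2z)y_n ⇒ h·k2=z(1+1/2z)y_n
  y_{n+1}/y_n = 1 + 2/3z + 1/3z(1+1/2z) = 1 + z + 1/6z²
  so R(z) = 1 + z + 1/6z².

Need |R(x)|<1, x<0.
x=-1.57: |R|=0.1592
R=1: x+1/6x²=0 ⇒ x=−6=-6.0000; min R=1−1/(4·1/6)=-0.5000>−1
Confirm numerically:
  x=-5.037: |R|=0.19156 <1
  x=-4.731: |R|=0.00061 <1
  x=-4.370: |R|=0.18718 <1
  x=-6.247: |R|=1.25717 >1
  x=-6.085: |R|=1.08620 >1
Stable set (-6.0000, 0).

z* = -6.0000.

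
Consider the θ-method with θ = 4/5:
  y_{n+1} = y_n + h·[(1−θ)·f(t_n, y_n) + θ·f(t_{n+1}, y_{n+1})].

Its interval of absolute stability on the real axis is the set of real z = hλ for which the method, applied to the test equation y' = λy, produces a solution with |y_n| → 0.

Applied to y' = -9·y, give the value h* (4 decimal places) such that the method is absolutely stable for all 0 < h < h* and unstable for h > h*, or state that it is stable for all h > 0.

interval (−∞, 0). Any h>0 works for λ=-9.

Set f=λy, z=hλ:
  y_{n+1} = y_n + z·[1/5·y_n + 4/5·y_{n+1}] ⇒ (1 − 4/5z)y_{n+1} = (1 + 1/5z)y_n
  R(z) = (1 + 1/5z)/(1 − 4/5z).

Find x<0 with |R(x)|<1.
x=-0.57: |R|=0.6085
x=-2: |R|=0.2308
x=-10: |R|=0.1111
x=-100: |R|=0.2346
θ=4/5≥1/2 ⇒ |1+1/5x|<|1−4/5x| ∀x<0 ⇒ unbounded interval.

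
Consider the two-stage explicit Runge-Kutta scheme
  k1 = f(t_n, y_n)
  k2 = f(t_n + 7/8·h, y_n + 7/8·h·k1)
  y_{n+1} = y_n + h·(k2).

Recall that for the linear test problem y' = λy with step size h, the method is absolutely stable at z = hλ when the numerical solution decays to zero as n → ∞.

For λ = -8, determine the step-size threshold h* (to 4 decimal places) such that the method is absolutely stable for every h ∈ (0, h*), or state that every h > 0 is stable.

(-1.1429,0); λ=-8 ⇒ h* = (8/7)/8 = 0.1429.

Test eqn y'=λy, z=hλ:
  k1=λy_n ⇒ h·k1=z·y_n;  k2=λ(1+7/8z)y_n ⇒ h·k2=z(1+7/8z)y_n
  y_{n+1}/y_n = 1 + z(1+7/8z) = 1 + z + 7/8z²
  R(z) = 1 + z + 7/8z².

Solve |R(x)|<1 on ℝ⁻.
x=-1.4: |R|=1.3150
R=1: x+7/8x²=0 ⇒ x=−8/7=-1.1429; min R=1−1/(4·7/8)=0.7143>−1
Confirm numerically:
  x=-0.970: |R|=0.85329 <1
  x=-0.691: |R|=0.72680 <1
  x=-0.654: |R|=0.72025 <1
  x=-1.689: |R|=1.80713 >1
  x=-1.472: |R|=1.42394 >1
  x=-1.456: |R|=1.39894 >1
Interval (-1.1429, 0).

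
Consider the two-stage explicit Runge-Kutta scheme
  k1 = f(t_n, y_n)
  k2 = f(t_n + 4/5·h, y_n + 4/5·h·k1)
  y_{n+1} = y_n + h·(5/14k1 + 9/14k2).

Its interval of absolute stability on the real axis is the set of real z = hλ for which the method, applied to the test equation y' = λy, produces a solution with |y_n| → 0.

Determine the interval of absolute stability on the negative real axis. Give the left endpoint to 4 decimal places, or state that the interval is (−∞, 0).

On y'=λy, z=hλ:
  k1=λy_n ⇒ h·k1=z·y_n;  k2=λ(1+4/5z)y_n ⇒ h·k2=z(1+4/5z)y_n
  y_{n+1}/y_n = 1 + 5/14z + 9/14z(1+4/5z) = 1 + z + 18/35z²
  ⇒ R(z) = 1 + z + 18/35z².

Solve |R(x)|<1 on ℝ⁻.
x=-1.66: |R|=0.7572
R=1: x+18/35x²=0 ⇒ x=−35/18=-1.9444; min R=1−1/(4·18/35)=0.5139>−1
Confirm numerically:
  x=-1.726: |R|=0.80610 <1
  x=-1.698: |R|=0.78479 <1
  x=-1.454: |R|=0.63326 <1
  x=-1.032: |R|=0.51573 <1
  x=-2.418: |R|=1.58889 >1
  x=-2.285: |R|=1.40020 >1
  x=-2.079: |R|=1.14387 >1
Stable set (-1.9444, 0).

z∈(-1.9444,0).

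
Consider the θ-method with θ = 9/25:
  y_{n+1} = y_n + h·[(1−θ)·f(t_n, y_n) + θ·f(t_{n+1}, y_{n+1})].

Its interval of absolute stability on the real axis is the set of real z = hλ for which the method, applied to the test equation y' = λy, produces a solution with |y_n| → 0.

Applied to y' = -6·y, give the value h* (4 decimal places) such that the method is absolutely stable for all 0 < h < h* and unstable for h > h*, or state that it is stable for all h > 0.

(-7.1429,0); λ=-6 ⇒ h* = (50/7)/6 = 1.1905.

Test eqn y'=λy, z=hλ:
  y_{n+1} = y_n + z·[16/25·y_n + 9/25·y_{n+1}] ⇒ (1 − 9/25z)y_{n+1} = (1 + 16/25z)y_n
  ⇒ R(z) = (1 + 16/25z)/(1 − 9/25z).

Need |R(x)|<1, x<0.
x=-1.16: |R|=0.1817
R=−1: 1+16/25x = −1+9/25x ⇒ -7/25x=2 ⇒ x=2/(-7/25)=-7.1429
Confirm numerically:
  x=-6.071: |R|=0.90579 <1
  x=-5.810: |R|=0.87929 <1
  x=-4.148: |R|=0.66367 <1
  x=-3.077: |R|=0.45987 <1
  x=-7.697: |R|=1.04115 >1
  x=-7.509: |R|=1.02768 >1
Stable set (-7.1429, 0).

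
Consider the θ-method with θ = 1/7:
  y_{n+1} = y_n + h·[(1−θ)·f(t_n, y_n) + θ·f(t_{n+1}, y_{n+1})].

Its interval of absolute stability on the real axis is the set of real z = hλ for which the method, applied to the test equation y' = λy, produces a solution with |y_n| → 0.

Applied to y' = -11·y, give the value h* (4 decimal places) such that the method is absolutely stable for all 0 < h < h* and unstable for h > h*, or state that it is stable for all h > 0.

Test eqn y'=λy, z=hλ:
  y_{n+1} = y_n + z·[6/7·y_n + 1/7·y_{n+1}] ⇒ (1 − 1/7z)y_{n+1} = (1 + 6/7z)y_n
  so R(z) = (1 + 6/7z)/(1 − 1/7z).

Solve |R(x)|<1 on ℝ⁻.
x=-0.44: |R|=0.5860
R=−1: 1+6/7x = −1+1/7x ⇒ -5/7x=2 ⇒ x=2/(-5/7)=-2.8000
Confirm numerically:
  x=-2.283: |R|=0.72153 <1
  x=-1.884: |R|=0.48447 <1
  x=-1.483: |R|=0.22374 <1
  x=-1.473: |R|=0.21692 <1
  x=-2.999: |R|=1.09951 >1
  x=-2.909: |R|=1.05500 >1
Interval (-2.8000, 0).

(-2.8000,0); λ=-11 ⇒ h* = (14/5)/11 = 0.2545.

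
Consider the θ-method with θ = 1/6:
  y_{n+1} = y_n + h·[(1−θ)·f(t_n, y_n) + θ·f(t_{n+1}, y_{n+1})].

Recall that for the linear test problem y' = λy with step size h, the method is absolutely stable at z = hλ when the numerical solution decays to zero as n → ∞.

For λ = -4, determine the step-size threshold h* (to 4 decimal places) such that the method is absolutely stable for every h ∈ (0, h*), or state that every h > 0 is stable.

On y'=λy, z=hλ:
  y_{n+1} = y_n + z·[5/6·y_n + 1/6·y_{n+1}] ⇒ (1 − 1/6z)y_{n+1} = (1 + 5/6z)y_n
  ⇒ R(z) = (1 + 5/6z)/(1 − 1/6z).

Find x<0 with |R(x)|<1.
x=-1.77: |R|=0.3668
R=−1: 1+5/6x = −1+1/6x ⇒ -2/3x=2 ⇒ x=2/(-2/3)=-3.0000
Confirm numerically:
  x=-2.764: |R|=0.89229 <1
  x=-2.571: |R|=0.79979 <1
  x=-1.332: |R|=0.09002 <1
  x=-3.576: |R|=1.24060 >1
  x=-3.352: |R|=1.15056 >1
  x=-3.023: |R|=1.01020 >1
Stable set (-3.0000, 0).

(-3.0000,0); λ=-4 ⇒ h* = (3)/4 = 0.7500.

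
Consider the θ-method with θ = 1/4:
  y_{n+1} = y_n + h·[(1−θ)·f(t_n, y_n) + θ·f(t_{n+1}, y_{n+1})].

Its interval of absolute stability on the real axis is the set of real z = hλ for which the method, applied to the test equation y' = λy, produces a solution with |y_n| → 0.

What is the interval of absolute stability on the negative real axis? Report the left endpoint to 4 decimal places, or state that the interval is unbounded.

On y'=λy, z=hλ:
  y_{n+1} = y_n + z·[3/4·y_n + 1/4·y_{n+1}] ⇒ (1 − 1/4z)y_{n+1} = (1 + 3/4z)y_n
  R(z) = (1 + 3/4z)/(1 − 1/4z).

Find x<0 with |R(x)|<1.
x=-0.86: |R|=0.2922
R=−1: 1+3/4x = −1+1/4x ⇒ -1/2x=2 ⇒ x=2/(-1/2)=-4.0000
Confirm numerically:
  x=-3.776: |R|=0.94239 <1
  x=-3.484: |R|=0.86211 <1
  x=-2.834: |R|=0.65876 <1
  x=-1.734: |R|=0.20963 <1
  x=-4.500: |R|=1.11765 >1
  x=-4.166: |R|=1.04066 >1
Interval (-4.0000, 0).

z∈(-4.0000,0).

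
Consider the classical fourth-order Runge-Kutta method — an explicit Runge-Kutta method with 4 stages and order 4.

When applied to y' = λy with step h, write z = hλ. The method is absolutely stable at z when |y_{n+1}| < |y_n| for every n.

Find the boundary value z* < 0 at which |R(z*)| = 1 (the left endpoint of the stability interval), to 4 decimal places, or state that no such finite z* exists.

Set f=λy, z=hλ:
  order 4, 4-stage ⇒ R(z)=1+z+z^2/2+z^3/6+z^4/24
  (e.g. R(-0.68)=0.50770, |R|=0.50770)

Solve |R(x)|<1 on ℝ⁻.
x=-0.68: |R|=0.5077
|R(-1.44)|=0.2783 |R(-1.08)|=0.3499 |R(-1)|=0.3750
Bisect:
  x_lo=-3.2026 |R|=1.8343  x_hi=-0.1787 |R|=0.8363
  mid=-1.69066 |R|=0.27351 →hi
  mid=-2.44662 |R|=0.59845 →hi
  mid=-2.82460 |R|=1.06090 →lo
  mid=-2.63561 |R|=0.79680 →hi
  mid=-2.73010 |R|=0.91993 →hi
  mid=-2.77735 |R|=0.98809 →hi
  mid=-2.80098 |R|=1.02390 →lo
  ...
  [-2.78547,-2.78529] ⇒ x*=-2.7853
Interval (-2.7853, 0).

left endpoint -2.7853.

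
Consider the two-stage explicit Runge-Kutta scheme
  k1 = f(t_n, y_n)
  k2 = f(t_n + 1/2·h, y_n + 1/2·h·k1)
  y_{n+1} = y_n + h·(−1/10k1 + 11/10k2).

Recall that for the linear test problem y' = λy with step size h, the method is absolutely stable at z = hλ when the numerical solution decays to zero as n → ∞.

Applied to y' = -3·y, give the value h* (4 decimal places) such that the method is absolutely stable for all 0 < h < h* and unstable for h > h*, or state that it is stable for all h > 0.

Test eqn y'=λy, z=hλ:
  k1=λy_n ⇒ h·k1=z·y_n;  k2=λ(1+1/2z)y_n ⇒ h·k2=z(1+1/2z)y_n
  y_{n+1}/y_n = 1 − 1/10z + 11/10z(1+1/2z) = 1 + z + 11/20z²
  Hence R(z) = 1 + z + 11/20z².

Boundary: |R(x)|=1, x<0.
x=-1.69: |R|=0.8809
R=1: x+11/20x²=0 ⇒ x=−20/11=-1.8182; min R=1−1/(4·11/20)=0.5455>−1
Confirm numerically:
  x=-1.069: |R|=0.55952 <1
  x=-1.026: |R|=0.55297 <1
  x=-0.813: |R|=0.55053 <1
  x=-0.757: |R|=0.55818 <1
  x=-2.224: |R|=1.49640 >1
  x=-1.950: |R|=1.14138 >1
Stable set (-1.8182, 0).

(-1.8182,0); λ=-3 ⇒ h* = (20/11)/3 = 0.6061.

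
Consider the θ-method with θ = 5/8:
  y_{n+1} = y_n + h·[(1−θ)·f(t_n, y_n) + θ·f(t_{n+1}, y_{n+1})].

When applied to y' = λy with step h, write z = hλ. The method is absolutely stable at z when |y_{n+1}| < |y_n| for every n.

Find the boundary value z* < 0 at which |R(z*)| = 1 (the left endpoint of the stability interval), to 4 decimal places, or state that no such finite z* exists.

Set f=λy, z=hλ:
  y_{n+1} = y_n + z·[3/8·y_n + 5/8·y_{n+1}] ⇒ (1 − 5/8z)y_{n+1} = (1 + 3/8z)y_n
  R(z) = (1 + 3/8z)/(1 − 5/8z).

Solve |R(x)|<1 on ℝ⁻.
x=-1.66: |R|=0.1853
x=-2: |R|=0.1111
x=-10: |R|=0.3793
x=-100: |R|=0.5748
θ=5/8≥1/2 ⇒ |1+3/8x|<|1−5/8x| ∀x<0 ⇒ stable on all of ℝ⁻.

unbounded; (−∞, 0).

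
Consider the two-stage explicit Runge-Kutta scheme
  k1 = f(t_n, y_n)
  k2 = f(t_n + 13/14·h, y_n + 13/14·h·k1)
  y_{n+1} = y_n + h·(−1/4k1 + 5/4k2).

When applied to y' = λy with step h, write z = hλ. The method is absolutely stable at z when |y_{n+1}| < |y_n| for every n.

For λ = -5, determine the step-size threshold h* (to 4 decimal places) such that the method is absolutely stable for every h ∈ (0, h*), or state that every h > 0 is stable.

(-0.8615,0); λ=-5 ⇒ h* = (56/65)/5 = 0.1723.

On y'=λy, z=hλ:
  k1=λy_n ⇒ h·k1=z·y_n;  k2=λ(1+13/14z)y_n ⇒ h·k2=z(1+13/14z)y_n
  y_{n+1}/y_n = 1 − 1/4z + 5/4z(1+13/14z) = 1 + z + 65/56z²
  ⇒ R(z) = 1 + z + 65/56z².

Need |R(x)|<1, x<0.
x=-0.36: |R|=0.7904
R=1: x+65/56x²=0 ⇒ x=−56/65=-0.8615; min R=1−1/(4·65/56)=0.7846>−1
Confirm numerically:
  x=-0.831: |R|=0.97054 <1
  x=-0.714: |R|=0.87773 <1
  x=-0.706: |R|=0.87254 <1
  x=-1.053: |R|=1.23401 >1
  x=-1.039: |R|=1.21402 >1
  x=-0.906: |R|=1.04676 >1
So |R|<1 on (-0.8615, 0).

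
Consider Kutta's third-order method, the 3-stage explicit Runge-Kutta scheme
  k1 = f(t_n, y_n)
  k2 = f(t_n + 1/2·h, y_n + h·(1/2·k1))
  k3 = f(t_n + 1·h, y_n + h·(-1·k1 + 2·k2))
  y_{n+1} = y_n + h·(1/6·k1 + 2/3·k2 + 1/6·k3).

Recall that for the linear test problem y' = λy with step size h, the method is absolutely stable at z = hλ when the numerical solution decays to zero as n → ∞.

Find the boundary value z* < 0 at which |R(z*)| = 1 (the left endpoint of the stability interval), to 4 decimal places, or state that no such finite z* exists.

z* = -2.5127.

Set f=λy, z=hλ:
  order 3, 3-stage ⇒ R(z)=1+z+z^2/2+z^3/6
  (e.g. R(-1.31)=0.17337, |R|=0.17337)

Need |R(x)|<1, x<0.
x=-1.31: |R|=0.1734
|R(-2.08)|=0.4166 |R(-0.6)|=0.5440 |R(-0.51)|=0.5979
Bisect:
  x_lo=-3.0158 |R|=2.0397  x_hi=-0.1396 |R|=0.8697
  mid=-1.57770 |R|=0.01235 →hi
  mid=-2.29673 |R|=0.67845 →hi
  mid=-2.65625 |R|=1.25202 →lo
  mid=-2.47649 |R|=0.94138 →hi
  mid=-2.56637 |R|=1.09037 →lo
  mid=-2.52143 |R|=1.01434 →lo
  mid=-2.49896 |R|=0.97748 →hi
  mid=-2.51020 |R|=0.99582 →hi
  mid=-2.51582 |R|=1.00505 →lo
  ...
  [-2.51283,-2.51266] ⇒ x*=-2.5127
Stable set (-2.5127, 0).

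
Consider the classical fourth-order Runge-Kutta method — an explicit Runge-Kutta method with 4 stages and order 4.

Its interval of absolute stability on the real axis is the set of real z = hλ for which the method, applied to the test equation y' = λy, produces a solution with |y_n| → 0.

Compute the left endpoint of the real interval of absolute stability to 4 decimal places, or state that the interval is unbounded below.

With y'=λy (z=hλ):
  order 4, 4-stage ⇒ R(z)=1+z+z^2/2+z^3/6+z^4/24
  (e.g. R(-1.8)=0.28540, |R|=0.28540)

Solve |R(x)|<1 on ℝ⁻.
x=-1.8: |R|=0.2854
|R(-2.86)|=1.1186 |R(-2.78)|=0.9920 |R(-0.99)|=0.3784
Bisect:
  x_lo=-3.2418 |R|=1.9365  x_hi=-0.1170 |R|=0.8896
  mid=-1.67938 |R|=0.27281 →hi
  mid=-2.46058 |R|=0.61108 →hi
  mid=-2.85118 |R|=1.10396 →lo
  mid=-2.65588 |R|=0.82178 →hi
  mid=-2.75353 |R|=0.95315 →hi
  mid=-2.80235 |R|=1.02602 →lo
  mid=-2.77794 |R|=0.98897 →hi
  ...
  [-2.78538,-2.78519] ⇒ x*=-2.7853
Interval (-2.7853, 0).

z* = -2.7853.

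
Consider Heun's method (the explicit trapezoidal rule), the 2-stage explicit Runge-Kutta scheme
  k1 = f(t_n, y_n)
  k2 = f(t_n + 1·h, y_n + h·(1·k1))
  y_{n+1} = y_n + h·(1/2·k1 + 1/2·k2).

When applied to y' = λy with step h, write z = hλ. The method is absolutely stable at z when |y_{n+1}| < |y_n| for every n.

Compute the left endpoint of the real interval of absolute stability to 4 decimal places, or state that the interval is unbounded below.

left endpoint -2.0000.

With y'=λy (z=hλ):
  order 2, 2-stage ⇒ R(z)=1+z+z^2/2
  (e.g. R(-1.3)=0.54500, |R|=0.54500)

Boundary: |R(x)|=1, x<0.
x=-1.3: |R|=0.5450
|R(-2.22)|=1.2442 |R(-1.93)|=0.9325 |R(-1.56)|=0.6568
Bisect:
  x_lo=-2.6046 |R|=1.7873  x_hi=-0.3508 |R|=0.7107
  mid=-1.47768 |R|=0.61409 →hi
  mid=-2.04113 |R|=1.04198 →lo
  mid=-1.75941 |R|=0.78835 →hi
  mid=-1.90027 |R|=0.90524 →hi
  mid=-1.97070 |R|=0.97113 →hi
  mid=-2.00592 |R|=1.00593 →lo
  mid=-1.98831 |R|=0.98838 →hi
  mid=-1.99711 |R|=0.99712 →hi
  mid=-2.00151 |R|=1.00152 →lo
  mid=-1.99931 |R|=0.99931 →hi
  ...
  [-2.00000,-1.99986] ⇒ x*=-2.0000
Interval (-2.0000, 0).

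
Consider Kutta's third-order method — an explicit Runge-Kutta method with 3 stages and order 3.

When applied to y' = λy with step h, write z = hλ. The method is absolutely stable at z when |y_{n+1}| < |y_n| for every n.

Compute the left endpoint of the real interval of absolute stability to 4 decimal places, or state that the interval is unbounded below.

On y'=λy, z=hλ:
  order 3, 3-stage ⇒ R(z)=1+z+z^2/2+z^3/6
  (e.g. R(-1.59)=0.00410, |R|=0.00410)

Boundary: |R(x)|=1, x<0.
x=-1.59: |R|=0.0041
|R(-2.77)|=1.4759 |R(-2.47)|=0.9311 |R(-0.82)|=0.4243
Bisect:
  x_lo=-2.8733 |R|=1.6989  x_hi=-0.1396 |R|=0.8697
  mid=-1.50643 |R|=0.05847 →hi
  mid=-2.18985 |R|=0.54235 →hi
  mid=-2.53156 |R|=1.03120 →lo
  mid=-2.36070 |R|=0.76691 →hi
  mid=-2.44613 |R|=0.89378 →hi
  mid=-2.48884 |R|=0.96113 →hi
  mid=-2.51020 |R|=0.99582 →hi
  mid=-2.52088 |R|=1.01342 →lo
  mid=-2.51554 |R|=1.00460 →lo
  mid=-2.51287 |R|=1.00021 →lo
  ...
  [-2.51287,-2.51270] ⇒ x*=-2.5127
So |R|<1 on (-2.5127, 0).

left endpoint -2.5127.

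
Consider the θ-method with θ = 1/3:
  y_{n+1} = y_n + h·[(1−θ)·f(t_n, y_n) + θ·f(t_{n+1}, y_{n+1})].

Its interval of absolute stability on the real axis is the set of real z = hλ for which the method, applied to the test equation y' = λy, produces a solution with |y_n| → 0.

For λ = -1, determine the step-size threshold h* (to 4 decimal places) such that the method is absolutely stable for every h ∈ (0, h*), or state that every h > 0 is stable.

Set f=λy, z=hλ:
  y_{n+1} = y_n + z·[2/3·y_n + 1/3·y_{n+1}] ⇒ (1 − 1/3z)y_{n+1} = (1 + 2/3z)y_n
  Hence R(z) = (1 + 2/3z)/(1 − 1/3z).

Boundary: |R(x)|=1, x<0.
x=-1.02: |R|=0.2388
R=−1: 1+2/3x = −1+1/3x ⇒ -1/3x=2 ⇒ x=2/(-1/3)=-6.0000
Confirm numerically:
  x=-5.584: |R|=0.95154 <1
  x=-5.011: |R|=0.87654 <1
  x=-3.929: |R|=0.70111 <1
  x=-6.599: |R|=1.06240 >1
  x=-6.271: |R|=1.02923 >1
  x=-6.191: |R|=1.02078 >1
Stable set (-6.0000, 0).

(-6.0000,0); λ=-1 ⇒ h* = (6)/1 = 6.0000.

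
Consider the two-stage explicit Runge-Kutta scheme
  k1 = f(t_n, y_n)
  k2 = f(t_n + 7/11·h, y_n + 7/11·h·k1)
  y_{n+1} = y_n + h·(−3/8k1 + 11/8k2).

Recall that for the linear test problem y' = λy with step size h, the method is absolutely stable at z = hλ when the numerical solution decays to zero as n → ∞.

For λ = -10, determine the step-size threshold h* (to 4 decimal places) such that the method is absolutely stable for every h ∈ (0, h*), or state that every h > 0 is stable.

(-1.1429,0); λ=-10 ⇒ h* = (8/7)/10 = 0.1143.

With y'=λy (z=hλ):
  k1=λy_n ⇒ h·k1=z·y_n;  k2=λ(1+7/11z)y_n ⇒ h·k2=z(1+7/11z)y_n
  y_{n+1}/y_n = 1 − 3/8z + 11/8z(1+7/11z) = 1 + z + 7/8z²
  R(z) = 1 + z + 7/8z².

Boundary: |R(x)|=1, x<0.
x=-1.47: |R|=1.4208
R=1: x+7/8x²=0 ⇒ x=−8/7=-1.1429; min R=1−1/(4·7/8)=0.7143>−1
Confirm numerically:
  x=-1.089: |R|=0.94868 <1
  x=-0.797: |R|=0.75881 <1
  x=-0.778: |R|=0.75162 <1
  x=-1.422: |R|=1.34732 >1
  x=-1.226: |R|=1.08919 >1
So |R|<1 on (-1.1429, 0).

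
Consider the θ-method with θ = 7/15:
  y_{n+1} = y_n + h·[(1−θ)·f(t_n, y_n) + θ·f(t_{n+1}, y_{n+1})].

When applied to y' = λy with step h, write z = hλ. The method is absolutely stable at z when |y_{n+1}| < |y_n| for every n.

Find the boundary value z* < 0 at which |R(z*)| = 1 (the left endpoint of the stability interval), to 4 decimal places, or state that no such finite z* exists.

On y'=λy, z=hλ:
  y_{n+1} = y_n + z·[8/15·y_n + 7/15·y_{n+1}] ⇒ (1 − 7/15z)y_{n+1} = (1 + 8/15z)y_n
  so R(z) = (1 + 8/15z)/(1 − 7/15z).

Need |R(x)|<1, x<0.
x=-0.36: |R|=0.6918
R=−1: 1+8/15x = −1+7/15x ⇒ -1/15x=2 ⇒ x=2/(-1/15)=-30.0000
Confirm numerically:
  x=-29.679: |R|=0.99856 <1
  x=-26.762: |R|=0.98400 <1
  x=-24.078: |R|=0.96774 <1
  x=-30.382: |R|=1.00168 >1
  x=-30.276: |R|=1.00122 >1
  x=-30.057: |R|=1.00025 >1
Interval (-30.0000, 0).

z* = -30.0000.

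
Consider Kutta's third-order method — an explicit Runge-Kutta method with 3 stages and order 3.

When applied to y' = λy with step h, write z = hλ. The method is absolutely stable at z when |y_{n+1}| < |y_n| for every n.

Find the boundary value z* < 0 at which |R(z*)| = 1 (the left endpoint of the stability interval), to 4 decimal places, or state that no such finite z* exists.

Set f=λy, z=hλ:
  order 3, 3-stage ⇒ R(z)=1+z+z^2/2+z^3/6
  (e.g. R(-1.07)=0.29828, |R|=0.29828)

Boundary: |R(x)|=1, x<0.
x=-1.07: |R|=0.2983
|R(-2.16)|=0.5068 |R(-0.55)|=0.5735 |R(-0.5)|=0.6042
Bisect:
  x_lo=-3.2051 |R|=2.5562  x_hi=-0.3184 |R|=0.7269
  mid=-1.76175 |R|=0.12121 →hi
  mid=-2.48341 |R|=0.95241 →hi
  mid=-2.84424 |R|=1.63423 →lo
  mid=-2.66382 |R|=1.26624 →lo
  mid=-2.57362 |R|=1.10293 →lo
  mid=-2.52851 |R|=1.02611 →lo
  mid=-2.50596 |R|=0.98888 →hi
  mid=-2.51724 |R|=1.00740 →lo
  mid=-2.51160 |R|=0.99812 →hi
  mid=-2.51442 |R|=1.00275 →lo
  ...
  [-2.51283,-2.51266] ⇒ x*=-2.5127
So |R|<1 on (-2.5127, 0).

z* = -2.5127.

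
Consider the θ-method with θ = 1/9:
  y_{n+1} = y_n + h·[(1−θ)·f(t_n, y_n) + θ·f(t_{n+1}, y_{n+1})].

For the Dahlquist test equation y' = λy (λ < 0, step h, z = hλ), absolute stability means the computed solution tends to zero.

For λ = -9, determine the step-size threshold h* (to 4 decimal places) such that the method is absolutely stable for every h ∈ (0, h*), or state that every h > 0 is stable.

(-2.5714,0); λ=-9 ⇒ h* = (18/7)/9 = 0.2857.

On y'=λy, z=hλ:
  y_{n+1} = y_n + z·[8/9·y_n + 1/9·y_{n+1}] ⇒ (1 − 1/9z)y_{n+1} = (1 + 8/9z)y_n
  R(z) = (1 + 8/9z)/(1 − 1/9z).

Find x<0 with |R(x)|<1.
x=-1.46: |R|=0.2562
R=−1: 1+8/9x = −1+1/9x ⇒ -7/9x=2 ⇒ x=2/(-7/9)=-2.5714
Confirm numerically:
  x=-2.550: |R|=0.98701 <1
  x=-2.400: |R|=0.89474 <1
  x=-1.804: |R|=0.50278 <1
  x=-1.429: |R|=0.23320 <1
  x=-2.708: |R|=1.08165 >1
  x=-2.618: |R|=1.02806 >1
So |R|<1 on (-2.5714, 0).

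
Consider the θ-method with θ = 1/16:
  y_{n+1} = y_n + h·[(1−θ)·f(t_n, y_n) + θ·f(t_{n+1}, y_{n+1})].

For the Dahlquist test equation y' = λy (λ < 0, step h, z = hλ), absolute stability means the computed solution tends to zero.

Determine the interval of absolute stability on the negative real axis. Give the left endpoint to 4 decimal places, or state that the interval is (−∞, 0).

z∈(-2.2857,0).

With y'=λy (z=hλ):
  y_{n+1} = y_n + z·[15/16·y_n + 1/16·y_{n+1}] ⇒ (1 − 1/16z)y_{n+1} = (1 + 15/16z)y_n
  R(z) = (1 + 15/16z)/(1 − 1/16z).

Solve |R(x)|<1 on ℝ⁻.
x=-1.46: |R|=0.3379
R=−1: 1+15/16x = −1+1/16x ⇒ -7/8x=2 ⇒ x=2/(-7/8)=-2.2857
Confirm numerically:
  x=-1.724: |R|=0.55631 <1
  x=-1.589: |R|=0.44545 <1
  x=-1.104: |R|=0.03274 <1
  x=-2.874: |R|=1.43637 >1
  x=-2.598: |R|=1.23508 >1
  x=-2.494: |R|=1.15767 >1
Interval (-2.2857, 0).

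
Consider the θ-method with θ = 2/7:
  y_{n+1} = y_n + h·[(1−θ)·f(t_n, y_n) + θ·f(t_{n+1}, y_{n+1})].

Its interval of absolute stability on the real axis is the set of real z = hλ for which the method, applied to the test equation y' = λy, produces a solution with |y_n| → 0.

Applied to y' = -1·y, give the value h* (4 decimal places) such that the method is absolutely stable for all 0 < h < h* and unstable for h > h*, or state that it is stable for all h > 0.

On y'=λy, z=hλ:
  y_{n+1} = y_n + z·[5/7·y_n + 2/7·y_{n+1}] ⇒ (1 − 2/7z)y_{n+1} = (1 + 5/7z)y_n
  Hence R(z) = (1 + 5/7z)/(1 − 2/7z).

Solve |R(x)|<1 on ℝ⁻.
x=-0.86: |R|=0.3096
R=−1: 1+5/7x = −1+2/7x ⇒ -3/7x=2 ⇒ x=2/(-3/7)=-4.6667
Confirm numerically:
  x=-4.139: |R|=0.89639 <1
  x=-3.412: |R|=0.72772 <1
  x=-2.260: |R|=0.37326 <1
  x=-2.161: |R|=0.33607 <1
  x=-4.919: |R|=1.04496 >1
  x=-4.815: |R|=1.02676 >1
  x=-4.732: |R|=1.01190 >1
Stable set (-4.6667, 0).

(-4.6667,0); λ=-1 ⇒ h* = (14/3)/1 = 4.6667.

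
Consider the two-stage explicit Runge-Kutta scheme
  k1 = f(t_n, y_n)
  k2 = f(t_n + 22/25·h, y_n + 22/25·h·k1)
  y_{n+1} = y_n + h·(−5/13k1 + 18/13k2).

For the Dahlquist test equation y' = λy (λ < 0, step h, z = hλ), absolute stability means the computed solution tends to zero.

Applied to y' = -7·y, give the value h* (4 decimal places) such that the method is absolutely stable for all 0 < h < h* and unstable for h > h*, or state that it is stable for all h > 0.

(-0.8207,0); λ=-7 ⇒ h* = (325/396)/7 = 0.1172.

With y'=λy (z=hλ):
  k1=λy_n ⇒ h·k1=z·y_n;  k2=λ(1+22/25z)y_n ⇒ h·k2=z(1+22/25z)y_n
  y_{n+1}/y_n = 1 − 5/13z + 18/13z(1+22/25z) = 1 + z + 396/325z²
  ⇒ R(z) = 1 + z + 396/325z².

Need |R(x)|<1, x<0.
x=-1.47: |R|=2.1630
R=1: x+396/325x²=0 ⇒ x=−325/396=-0.8207; min R=1−1/(4·396/325)=0.7948>−1
Confirm numerically:
  x=-0.607: |R|=0.84194 <1
  x=-0.554: |R|=0.81997 <1
  x=-0.450: |R|=0.79674 <1
  x=-0.406: |R|=0.79485 <1
  x=-1.284: |R|=1.72482 >1
  x=-1.219: |R|=1.59159 >1
  x=-1.192: |R|=1.53927 >1
Stable set (-0.8207, 0).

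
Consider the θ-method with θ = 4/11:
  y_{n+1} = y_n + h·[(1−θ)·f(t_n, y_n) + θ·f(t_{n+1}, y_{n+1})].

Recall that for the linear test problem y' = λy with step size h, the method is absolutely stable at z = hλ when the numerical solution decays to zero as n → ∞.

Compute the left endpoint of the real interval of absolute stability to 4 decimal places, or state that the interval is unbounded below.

Test eqn y'=λy, z=hλ:
  y_{n+1} = y_n + z·[7/11·y_n + 4/11·y_{n+1}] ⇒ (1 − 4/11z)y_{n+1} = (1 + 7/11z)y_n
  so R(z) = (1 + 7/11z)/(1 − 4/11z).

Solve |R(x)|<1 on ℝ⁻.
x=-0.33: |R|=0.7054
R=−1: 1+7/11x = −1+4/11x ⇒ -3/11x=2 ⇒ x=2/(-3/11)=-7.3333
Confirm numerically:
  x=-6.215: |R|=0.90644 <1
  x=-6.058: |R|=0.89141 <1
  x=-5.880: |R|=0.87370 <1
  x=-3.971: |R|=0.62480 <1
  x=-7.808: |R|=1.03372 >1
  x=-7.786: |R|=1.03222 >1
  x=-7.406: |R|=1.00537 >1
So |R|<1 on (-7.3333, 0).

left endpoint -7.3333.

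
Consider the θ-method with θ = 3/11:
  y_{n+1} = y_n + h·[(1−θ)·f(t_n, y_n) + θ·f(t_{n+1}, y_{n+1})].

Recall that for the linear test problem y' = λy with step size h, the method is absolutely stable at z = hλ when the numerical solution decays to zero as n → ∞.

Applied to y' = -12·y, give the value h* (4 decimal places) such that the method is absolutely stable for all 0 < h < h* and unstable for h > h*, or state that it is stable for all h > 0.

(-4.4000,0); λ=-12 ⇒ h* = (22/5)/12 = 0.3667.

Test eqn y'=λy, z=hλ:
  y_{n+1} = y_n + z·[8/11·y_n + 3/11·y_{n+1}] ⇒ (1 − 3/11z)y_{n+1} = (1 + 8/11z)y_n
  R(z) = (1 + 8/11z)/(1 − 3/11z).

Find x<0 with |R(x)|<1.
x=-1.63: |R|=0.1284
R=−1: 1+8/11x = −1+3/11x ⇒ -5/11x=2 ⇒ x=2/(-5/11)=-4.4000
Confirm numerically:
  x=-2.945: |R|=0.63322 <1
  x=-2.359: |R|=0.43547 <1
  x=-1.821: |R|=0.21673 <1
  x=-4.806: |R|=1.07986 >1
  x=-4.547: |R|=1.02983 >1
So |R|<1 on (-4.4000, 0).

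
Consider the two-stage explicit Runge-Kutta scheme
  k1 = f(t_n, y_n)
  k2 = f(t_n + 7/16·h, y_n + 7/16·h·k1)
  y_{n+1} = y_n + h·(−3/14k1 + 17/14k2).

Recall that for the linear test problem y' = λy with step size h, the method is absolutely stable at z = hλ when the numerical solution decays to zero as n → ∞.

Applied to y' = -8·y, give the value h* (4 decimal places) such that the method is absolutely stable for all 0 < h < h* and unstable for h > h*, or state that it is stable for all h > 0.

With y'=λy (z=hλ):
  k1=λy_n ⇒ h·k1=z·y_n;  k2=λ(1+7/16z)y_n ⇒ h·k2=z(1+7/16z)y_n
  y_{n+1}/y_n = 1 − 3/14z + 17/14z(1+7/16z) = 1 + z + 17/32z²
  so R(z) = 1 + z + 17/32z².

Find x<0 with |R(x)|<1.
x=-0.99: |R|=0.5307
R=1: x+17/32x²=0 ⇒ x=−32/17=-1.8824; min R=1−1/(4·17/32)=0.5294>−1
Confirm numerically:
  x=-1.737: |R|=0.86587 <1
  x=-1.372: |R|=0.62802 <1
  x=-1.193: |R|=0.56310 <1
  x=-2.138: |R|=1.29037 >1
  x=-2.046: |R|=1.17787 >1
Interval (-1.8824, 0).

(-1.8824,0); λ=-8 ⇒ h* = (32/17)/8 = 0.2353.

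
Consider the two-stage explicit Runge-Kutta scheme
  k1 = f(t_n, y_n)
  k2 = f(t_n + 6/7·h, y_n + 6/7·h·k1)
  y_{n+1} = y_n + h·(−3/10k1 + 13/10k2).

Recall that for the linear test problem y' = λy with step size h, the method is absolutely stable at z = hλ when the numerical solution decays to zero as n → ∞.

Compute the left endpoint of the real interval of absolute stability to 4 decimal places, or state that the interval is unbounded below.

z* = -0.8974.

Test eqn y'=λy, z=hλ:
  k1=λy_n ⇒ h·k1=z·y_n;  k2=λ(1+6/7z)y_n ⇒ h·k2=z(1+6/7z)y_n
  y_{n+1}/y_n = 1 − 3/10z + 13/10z(1+6/7z) = 1 + z + 39/35z²
  so R(z) = 1 + z + 39/35z².

Find x<0 with |R(x)|<1.
x=-1.74: |R|=2.6336
R=1: x+39/35x²=0 ⇒ x=−35/39=-0.8974; min R=1−1/(4·39/35)=0.7756>−1
Confirm numerically:
  x=-0.851: |R|=0.95597 <1
  x=-0.824: |R|=0.93257 <1
  x=-0.711: |R|=0.85229 <1
  x=-0.626: |R|=0.81066 <1
  x=-1.207: |R|=1.41635 >1
  x=-0.991: |R|=1.10332 >1
Interval (-0.8974, 0).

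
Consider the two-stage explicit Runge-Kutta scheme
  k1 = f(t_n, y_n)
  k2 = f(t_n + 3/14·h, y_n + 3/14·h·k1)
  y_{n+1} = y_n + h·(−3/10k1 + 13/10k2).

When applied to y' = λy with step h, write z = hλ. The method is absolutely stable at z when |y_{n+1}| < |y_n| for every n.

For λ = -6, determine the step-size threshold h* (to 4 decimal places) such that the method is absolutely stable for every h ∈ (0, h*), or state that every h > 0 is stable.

Test eqn y'=λy, z=hλ:
  k1=λy_n ⇒ h·k1=z·y_n;  k2=λ(1+3/14z)y_n ⇒ h·k2=z(1+3/14z)y_n
  y_{n+1}/y_n = 1 − 3/10z + 13/10z(1+3/14z) = 1 + z + 39/140z²
  Hence R(z) = 1 + z + 39/140z².

Need |R(x)|<1, x<0.
x=-0.52: |R|=0.5553
R=1: x+39/140x²=0 ⇒ x=−140/39=-3.5897; min R=1−1/(4·39/140)=0.1026>−1
Confirm numerically:
  x=-2.871: |R|=0.42516 <1
  x=-2.655: |R|=0.30866 <1
  x=-1.916: |R|=0.10665 <1
  x=-1.906: |R|=0.10600 <1
  x=-4.041: |R|=1.50798 >1
  x=-3.859: |R|=1.28945 >1
Interval (-3.5897, 0).

(-3.5897,0); λ=-6 ⇒ h* = (140/39)/6 = 0.5983.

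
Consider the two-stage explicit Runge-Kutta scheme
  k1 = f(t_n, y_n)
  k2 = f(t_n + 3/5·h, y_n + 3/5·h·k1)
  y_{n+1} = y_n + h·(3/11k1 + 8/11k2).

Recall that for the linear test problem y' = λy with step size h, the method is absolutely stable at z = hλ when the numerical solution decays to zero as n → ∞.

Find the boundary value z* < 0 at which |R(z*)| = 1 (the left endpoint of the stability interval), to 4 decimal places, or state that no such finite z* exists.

left endpoint -2.2917.

Test eqn y'=λy, z=hλ:
  k1=λy_n ⇒ h·k1=z·y_n;  k2=λ(1+3/5z)y_n ⇒ h·k2=z(1+3/5z)y_n
  y_{n+1}/y_n = 1 + 3/11z + 8/11z(1+3/5z) = 1 + z + 24/55z²
  ⇒ R(z) = 1 + z + 24/55z².

Find x<0 with |R(x)|<1.
x=-1.27: |R|=0.4338
R=1: x+24/55x²=0 ⇒ x=−55/24=-2.2917; min R=1−1/(4·24/55)=0.4271>−1
Confirm numerically:
  x=-2.011: |R|=0.75371 <1
  x=-2.002: |R|=0.74695 <1
  x=-0.977: |R|=0.43952 <1
  x=-2.868: |R|=1.72128 >1
  x=-2.759: |R|=1.56264 >1
  x=-2.668: |R|=1.43813 >1
So |R|<1 on (-2.2917, 0).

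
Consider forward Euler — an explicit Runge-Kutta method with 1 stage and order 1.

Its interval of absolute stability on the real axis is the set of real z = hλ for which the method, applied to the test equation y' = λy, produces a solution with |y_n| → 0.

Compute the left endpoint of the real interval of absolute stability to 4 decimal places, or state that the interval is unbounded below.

z* = -2.0000.

On y'=λy, z=hλ:
  order 1, 1-stage ⇒ R(z)=1+z
  (e.g. R(-0.93)=0.07000, |R|=0.07000)

Need |R(x)|<1, x<0.
x=-0.93: |R|=0.0700
|R(-2.21)|=1.2100 |R(-0.87)|=0.1300 |R(-0.54)|=0.4600
Bisect:
  x_lo=-2.3350 |R|=1.3350  x_hi=-0.3300 |R|=0.6700
  mid=-1.33250 |R|=0.33250 →hi
  mid=-1.83377 |R|=0.83377 →hi
  mid=-2.08441 |R|=1.08441 →lo
  mid=-1.95909 |R|=0.95909 →hi
  mid=-2.02175 |R|=1.02175 →lo
  mid=-1.99042 |R|=0.99042 →hi
  mid=-2.00608 |R|=1.00608 →lo
  mid=-1.99825 |R|=0.99825 →hi
  mid=-2.00217 |R|=1.00217 →lo
  mid=-2.00021 |R|=1.00021 →lo
  ...
  [-2.00008,-1.99996] ⇒ x*=-2.0000
Stable set (-2.0000, 0).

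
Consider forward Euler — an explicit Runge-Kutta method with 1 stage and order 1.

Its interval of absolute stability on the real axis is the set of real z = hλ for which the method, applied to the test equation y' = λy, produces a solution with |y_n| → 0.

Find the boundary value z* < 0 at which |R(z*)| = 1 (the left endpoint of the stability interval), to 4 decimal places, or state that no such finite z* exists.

left endpoint -2.0000.

With y'=λy (z=hλ):
  order 1, 1-stage ⇒ R(z)=1+z
  (e.g. R(-1.55)=-0.55000, |R|=0.55000)

Boundary: |R(x)|=1, x<0.
x=-1.55: |R|=0.5500
|R(-1.6)|=0.6000 |R(-1.35)|=0.3500 |R(-0.84)|=0.1600
Bisect:
  x_lo=-2.6668 |R|=1.6668  x_hi=-0.3097 |R|=0.6903
  mid=-1.48822 |R|=0.48822 →hi
  mid=-2.07750 |R|=1.07750 →lo
  mid=-1.78286 |R|=0.78286 →hi
  mid=-1.93018 |R|=0.93018 →hi
  mid=-2.00384 |R|=1.00384 →lo
  mid=-1.96701 |R|=0.96701 →hi
  mid=-1.98542 |R|=0.98542 →hi
  mid=-1.99463 |R|=0.99463 →hi
  mid=-1.99924 |R|=0.99924 →hi
  ...
  [-2.00010,-1.99996] ⇒ x*=-2.0000
Stable set (-2.0000, 0).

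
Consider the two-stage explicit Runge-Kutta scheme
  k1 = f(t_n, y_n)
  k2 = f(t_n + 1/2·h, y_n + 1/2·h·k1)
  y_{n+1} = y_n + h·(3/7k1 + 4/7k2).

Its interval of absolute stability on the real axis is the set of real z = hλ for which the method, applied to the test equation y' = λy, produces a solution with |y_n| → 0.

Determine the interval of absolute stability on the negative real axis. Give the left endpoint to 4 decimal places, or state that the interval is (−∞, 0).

On y'=λy, z=hλ:
  k1=λy_n ⇒ h·k1=z·y_n;  k2=λ(1+1/2z)y_n ⇒ h·k2=z(1+1/2z)y_n
  y_{n+1}/y_n = 1 + 3/7z + 4/7z(1+1/2z) = 1 + z + 2/7z²
  R(z) = 1 + z + 2/7z².

Need |R(x)|<1, x<0.
x=-0.78: |R|=0.3938
R=1: x+2/7x²=0 ⇒ x=−7/2=-3.5000; min R=1−1/(4·2/7)=0.1250>−1
Confirm numerically:
  x=-3.172: |R|=0.70274 <1
  x=-2.632: |R|=0.34726 <1
  x=-1.772: |R|=0.12514 <1
  x=-1.523: |R|=0.13972 <1
  x=-3.724: |R|=1.23834 >1
  x=-3.645: |R|=1.15101 >1
Interval (-3.5000, 0).

(-3.5000, 0).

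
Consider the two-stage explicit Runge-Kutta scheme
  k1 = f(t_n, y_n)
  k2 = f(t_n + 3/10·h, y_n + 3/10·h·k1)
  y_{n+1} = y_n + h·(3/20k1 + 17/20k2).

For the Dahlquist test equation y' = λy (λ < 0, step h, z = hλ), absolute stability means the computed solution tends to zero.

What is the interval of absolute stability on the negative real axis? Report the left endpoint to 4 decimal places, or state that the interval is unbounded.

z∈(-3.9216,0).

Test eqn y'=λy, z=hλ:
  k1=λy_n ⇒ h·k1=z·y_n;  k2=λ(1+3/10z)y_n ⇒ h·k2=z(1+3/10z)y_n
  y_{n+1}/y_n = 1 + 3/20z + 17/20z(1+3/10z) = 1 + z + 51/200z²
  ⇒ R(z) = 1 + z + 51/200z².

Boundary: |R(x)|=1, x<0.
x=-1.17: |R|=0.1791
R=1: x+51/200x²=0 ⇒ x=−200/51=-3.9216; min R=1−1/(4·51/200)=0.0196>−1
Confirm numerically:
  x=-3.884: |R|=0.96279 <1
  x=-3.321: |R|=0.49141 <1
  x=-2.696: |R|=0.15745 <1
  x=-2.438: |R|=0.07768 <1
  x=-4.414: |R|=1.55427 >1
  x=-4.116: |R|=1.20407 >1
  x=-4.058: |R|=1.14118 >1
So |R|<1 on (-3.9216, 0).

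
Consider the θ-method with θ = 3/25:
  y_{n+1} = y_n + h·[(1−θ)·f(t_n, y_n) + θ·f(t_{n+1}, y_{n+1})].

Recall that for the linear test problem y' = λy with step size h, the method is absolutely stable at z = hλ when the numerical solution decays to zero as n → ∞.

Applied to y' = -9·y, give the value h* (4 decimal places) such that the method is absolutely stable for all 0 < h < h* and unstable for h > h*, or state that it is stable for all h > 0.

Set f=λy, z=hλ:
  y_{n+1} = y_n + z·[22/25·y_n + 3/25·y_{n+1}] ⇒ (1 − 3/25z)y_{n+1} = (1 + 22/25z)y_n
  R(z) = (1 + 22/25z)/(1 − 3/25z).

Find x<0 with |R(x)|<1.
x=-1.07: |R|=0.0518
R=−1: 1+22/25x = −1+3/25x ⇒ -19/25x=2 ⇒ x=2/(-19/25)=-2.6316
Confirm numerically:
  x=-1.919: |R|=0.55981 <1
  x=-1.470: |R|=0.24957 <1
  x=-1.451: |R|=0.23582 <1
  x=-2.860: |R|=1.12924 >1
  x=-2.704: |R|=1.04156 >1
So |R|<1 on (-2.6316, 0).

(-2.6316,0); λ=-9 ⇒ h* = (50/19)/9 = 0.2924.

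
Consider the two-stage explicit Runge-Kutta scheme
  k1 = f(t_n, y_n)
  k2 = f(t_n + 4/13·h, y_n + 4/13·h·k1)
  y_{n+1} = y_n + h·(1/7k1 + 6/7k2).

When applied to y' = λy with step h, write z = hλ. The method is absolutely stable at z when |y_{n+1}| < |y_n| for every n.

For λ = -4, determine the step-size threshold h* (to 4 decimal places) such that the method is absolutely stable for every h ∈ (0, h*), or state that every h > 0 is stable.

(-3.7917,0); λ=-4 ⇒ h* = (91/24)/4 = 0.9479.

On y'=λy, z=hλ:
  k1=λy_n ⇒ h·k1=z·y_n;  k2=λ(1+4/13z)y_n ⇒ h·k2=z(1+4/13z)y_n
  y_{n+1}/y_n = 1 + 1/7z + 6/7z(1+4/13z) = 1 + z + 24/91z²
  R(z) = 1 + z + 24/91z².

Find x<0 with |R(x)|<1.
x=-0.82: |R|=0.3573
R=1: x+24/91x²=0 ⇒ x=−91/24=-3.7917; min R=1−1/(4·24/91)=0.0521>−1
Confirm numerically:
  x=-3.740: |R|=0.94904 <1
  x=-3.531: |R|=0.75725 <1
  x=-2.849: |R|=0.29169 <1
  x=-4.282: |R|=1.55374 >1
  x=-4.142: |R|=1.38270 >1
  x=-4.042: |R|=1.26686 >1
Stable set (-3.7917, 0).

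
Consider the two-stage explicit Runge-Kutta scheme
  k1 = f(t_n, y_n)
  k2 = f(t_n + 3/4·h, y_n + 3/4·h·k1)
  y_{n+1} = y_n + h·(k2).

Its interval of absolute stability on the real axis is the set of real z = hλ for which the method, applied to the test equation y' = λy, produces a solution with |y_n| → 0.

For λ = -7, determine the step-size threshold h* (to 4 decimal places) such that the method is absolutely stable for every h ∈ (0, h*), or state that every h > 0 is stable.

(-1.3333,0); λ=-7 ⇒ h* = (4/3)/7 = 0.1905.

Test eqn y'=λy, z=hλ:
  k1=λy_n ⇒ h·k1=z·y_n;  k2=λ(1+3/4z)y_n ⇒ h·k2=z(1+3/4z)y_n
  y_{n+1}/y_n = 1 + z(1+3/4z) = 1 + z + 3/4z²
  ⇒ R(z) = 1 + z + 3/4z².

Solve |R(x)|<1 on ℝ⁻.
x=-0.67: |R|=0.6667
R=1: x+3/4x²=0 ⇒ x=−4/3=-1.3333; min R=1−1/(4·3/4)=0.6667>−1
Confirm numerically:
  x=-1.093: |R|=0.80299 <1
  x=-0.667: |R|=0.66667 <1
  x=-0.560: |R|=0.67520 <1
  x=-1.772: |R|=1.58299 >1
  x=-1.371: |R|=1.03873 >1
Interval (-1.3333, 0).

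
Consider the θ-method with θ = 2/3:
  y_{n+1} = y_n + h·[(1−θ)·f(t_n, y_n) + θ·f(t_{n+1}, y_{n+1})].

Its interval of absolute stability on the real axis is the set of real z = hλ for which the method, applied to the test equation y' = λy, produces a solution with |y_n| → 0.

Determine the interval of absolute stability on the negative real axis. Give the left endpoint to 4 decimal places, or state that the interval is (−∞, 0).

Test eqn y'=λy, z=hλ:
  y_{n+1} = y_n + z·[1/3·y_n + 2/3·y_{n+1}] ⇒ (1 − 2/3z)y_{n+1} = (1 + 1/3z)y_n
  Hence R(z) = (1 + 1/3z)/(1 − 2/3z).

Need |R(x)|<1, x<0.
x=-1.06: |R|=0.3789
x=-2: |R|=0.1429
x=-10: |R|=0.3043
x=-100: |R|=0.4778
θ=2/3≥1/2 ⇒ |1+1/3x|<|1−2/3x| ∀x<0 ⇒ interval (−∞,0).

unbounded; (−∞, 0).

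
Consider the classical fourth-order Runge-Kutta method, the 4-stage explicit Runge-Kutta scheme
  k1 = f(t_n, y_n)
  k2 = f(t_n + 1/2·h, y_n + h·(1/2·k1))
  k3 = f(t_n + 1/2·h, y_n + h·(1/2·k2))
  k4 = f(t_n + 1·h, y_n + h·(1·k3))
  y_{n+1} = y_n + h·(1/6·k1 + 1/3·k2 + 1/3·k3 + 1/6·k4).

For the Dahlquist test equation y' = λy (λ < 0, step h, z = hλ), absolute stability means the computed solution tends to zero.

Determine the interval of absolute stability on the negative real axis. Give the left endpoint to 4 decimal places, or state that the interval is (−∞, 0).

Set f=λy, z=hλ:
  order 4, 4-stage ⇒ R(z)=1+z+z^2/2+z^3/6+z^4/24
  (e.g. R(-1.37)=0.28667, |R|=0.28667)

Solve |R(x)|<1 on ℝ⁻.
x=-1.37: |R|=0.2867
|R(-2.99)|=1.3551 |R(-2.43)|=0.5838 |R(-2.32)|=0.4971
Bisect:
  x_lo=-3.4400 |R|=2.5270  x_hi=-0.2669 |R|=0.7657
  mid=-1.85347 |R|=0.29472 →hi
  mid=-2.64674 |R|=0.81043 →hi
  mid=-3.04338 |R|=1.46414 →lo
  mid=-2.84506 |R|=1.09391 →lo
  mid=-2.74590 |R|=0.94222 →hi
  mid=-2.79548 |R|=1.01547 →lo
  mid=-2.77069 |R|=0.97821 →hi
  mid=-2.78309 |R|=0.99668 →hi
  ...
  [-2.78541,-2.78522] ⇒ x*=-2.7853
Stable set (-2.7853, 0).

z∈(-2.7853,0).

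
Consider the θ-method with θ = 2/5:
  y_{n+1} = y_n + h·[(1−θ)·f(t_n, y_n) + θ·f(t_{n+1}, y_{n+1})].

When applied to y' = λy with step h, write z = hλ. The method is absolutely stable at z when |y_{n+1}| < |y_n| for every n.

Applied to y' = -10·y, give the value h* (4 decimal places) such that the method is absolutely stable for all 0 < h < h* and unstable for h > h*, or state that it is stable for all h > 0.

Test eqn y'=λy, z=hλ:
  y_{n+1} = y_n + z·[3/5·y_n + 2/5·y_{n+1}] ⇒ (1 − 2/5z)y_{n+1} = (1 + 3/5z)y_n
  Hence R(z) = (1 + 3/5z)/(1 − 2/5z).

Boundary: |R(x)|=1, x<0.
x=-0.85: |R|=0.3657
R=−1: 1+3/5x = −1+2/5x ⇒ -1/5x=2 ⇒ x=2/(-1/5)=-10.0000
Confirm numerically:
  x=-8.482: |R|=0.93089 <1
  x=-8.137: |R|=0.91243 <1
  x=-7.674: |R|=0.88569 <1
  x=-10.148: |R|=1.00585 >1
  x=-10.051: |R|=1.00203 >1
Interval (-10.0000, 0).

(-10.0000,0); λ=-10 ⇒ h* = (10)/10 = 1.0000.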